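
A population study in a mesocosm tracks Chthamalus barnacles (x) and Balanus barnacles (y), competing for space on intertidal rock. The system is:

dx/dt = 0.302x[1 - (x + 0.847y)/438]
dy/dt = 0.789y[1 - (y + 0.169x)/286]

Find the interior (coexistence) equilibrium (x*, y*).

x* ≈ 228, y* ≈ 247

Setting both brackets to zero gives the nullclines x + 0.847y = 438 and 0.169x + y = 286.
Substituting y = 286 - 0.169x into the first: x(1 - 0.847·0.169) = 438 - 0.847·286.
So x* = 196/0.857 = 228, and then y* = 286 - 0.169·228 = 247.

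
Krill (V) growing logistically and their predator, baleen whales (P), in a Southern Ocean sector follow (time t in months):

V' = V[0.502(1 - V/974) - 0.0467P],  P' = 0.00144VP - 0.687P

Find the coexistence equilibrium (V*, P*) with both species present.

V* ≈ 477, P* ≈ 5.48

From dP/dt = 0 with P > 0: 0.00144V* = 0.687, so V* = 477.
Substitute into dV/dt = 0: 0.502(1 - 477/974) = 0.0467P*.
The bracket is 0.51, giving P* = 0.256/0.0467 = 5.48.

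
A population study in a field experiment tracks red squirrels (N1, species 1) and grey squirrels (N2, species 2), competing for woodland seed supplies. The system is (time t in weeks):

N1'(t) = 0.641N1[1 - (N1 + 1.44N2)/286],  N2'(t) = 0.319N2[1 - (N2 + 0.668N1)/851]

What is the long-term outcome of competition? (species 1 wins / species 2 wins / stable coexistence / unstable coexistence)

Compare the nullcline intercepts: K1/α12 = 286/1.44 = 199 < K2 = 851; K2/α21 = 851/0.668 = 1270 > K1 = 286.
Since the inequalities point opposite ways, species 2 can invade but species 1 cannot.

species 2 excludes species 1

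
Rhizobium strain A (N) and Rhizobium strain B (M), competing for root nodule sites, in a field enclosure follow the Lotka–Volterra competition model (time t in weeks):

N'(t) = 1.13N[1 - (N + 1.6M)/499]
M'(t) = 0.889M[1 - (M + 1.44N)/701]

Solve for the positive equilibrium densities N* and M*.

N* ≈ 477, M* ≈ 13.5

Setting both brackets to zero gives the nullclines N + 1.6M = 499 and 1.44N + M = 701.
Substituting M = 701 - 1.44N into the first: N(1 - 1.6·1.44) = 499 - 1.6·701.
So N* = -623/-1.3 = 477, and then M* = 701 - 1.44·477 = 13.5.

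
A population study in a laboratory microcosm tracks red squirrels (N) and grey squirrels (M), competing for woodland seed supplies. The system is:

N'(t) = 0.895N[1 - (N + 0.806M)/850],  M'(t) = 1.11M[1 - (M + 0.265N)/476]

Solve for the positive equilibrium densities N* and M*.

N* ≈ 593, M* ≈ 319

Setting both brackets to zero gives the nullclines N + 0.806M = 850 and 0.265N + M = 476.
Substituting M = 476 - 0.265N into the first: N(1 - 0.806·0.265) = 850 - 0.806·476.
So N* = 466/0.786 = 593, and then M* = 476 - 0.265·593 = 319.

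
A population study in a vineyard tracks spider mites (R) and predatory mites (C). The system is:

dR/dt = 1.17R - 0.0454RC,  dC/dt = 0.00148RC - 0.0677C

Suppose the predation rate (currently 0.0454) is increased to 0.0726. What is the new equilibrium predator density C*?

C* ≈ 16.1

At the interior fixed point, setting dR/dt = 0 with R > 0 fixes C* = (prey growth rate)/(RC coefficient) — independent of the other coefficients.
With the change, C* = 1.17/0.0726 = 16.1; it falls from 25.8.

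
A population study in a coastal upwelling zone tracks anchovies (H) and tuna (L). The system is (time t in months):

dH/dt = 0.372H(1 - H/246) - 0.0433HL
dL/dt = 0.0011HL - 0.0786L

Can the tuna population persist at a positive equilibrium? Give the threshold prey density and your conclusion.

The predator equation gives dL/dt > 0 only when H > 0.0786/0.0011 = 71.5.
Without the predator, H → K = 246. Since 246 > 71.5, the predator can invade and persist.

Threshold H = 71.5; K > 71.5, so yes, the predator persists.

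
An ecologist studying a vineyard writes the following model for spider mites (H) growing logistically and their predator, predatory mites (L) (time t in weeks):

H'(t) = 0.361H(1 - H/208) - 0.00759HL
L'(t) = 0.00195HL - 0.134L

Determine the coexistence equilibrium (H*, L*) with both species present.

From dL/dt = 0 with L > 0: 0.00195H* = 0.134, so H* = 68.7.
Substitute into dH/dt = 0: 0.361(1 - 68.7/208) = 0.00759L*.
The bracket is 0.67, giving L* = 0.242/0.00759 = 31.8.

H* ≈ 68.7, L* ≈ 31.8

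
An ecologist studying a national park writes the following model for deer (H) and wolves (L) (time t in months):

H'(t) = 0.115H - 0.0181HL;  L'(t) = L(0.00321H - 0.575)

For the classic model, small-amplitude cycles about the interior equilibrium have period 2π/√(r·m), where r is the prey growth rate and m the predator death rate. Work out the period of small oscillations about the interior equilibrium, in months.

Here r = 0.115 and m = 0.575, so r·m = 0.0661.
ω = √0.0661 = 0.257 per month, hence T = 2π/ω ≈ 24.4 months.

T ≈ 24.4 months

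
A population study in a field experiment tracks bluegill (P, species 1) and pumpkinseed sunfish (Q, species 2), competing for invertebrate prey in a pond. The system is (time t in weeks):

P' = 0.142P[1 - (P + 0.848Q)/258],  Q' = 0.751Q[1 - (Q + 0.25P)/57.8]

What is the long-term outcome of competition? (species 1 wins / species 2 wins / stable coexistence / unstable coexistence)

Compare the nullcline intercepts: K1/α12 = 258/0.848 = 304 > K2 = 57.8; K2/α21 = 57.8/0.25 = 231 < K1 = 258.
Since the inequalities point opposite ways, species 1 can invade but species 2 cannot.

species 1 excludes species 2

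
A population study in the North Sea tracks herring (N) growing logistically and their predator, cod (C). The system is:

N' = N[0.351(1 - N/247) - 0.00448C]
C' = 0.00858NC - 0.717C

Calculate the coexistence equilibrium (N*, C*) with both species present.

N* ≈ 83.6, C* ≈ 51.8

From dC/dt = 0 with C > 0: 0.00858N* = 0.717, so N* = 83.6.
Substitute into dN/dt = 0: 0.351(1 - 83.6/247) = 0.00448C*.
The bracket is 0.662, giving C* = 0.232/0.00448 = 51.8.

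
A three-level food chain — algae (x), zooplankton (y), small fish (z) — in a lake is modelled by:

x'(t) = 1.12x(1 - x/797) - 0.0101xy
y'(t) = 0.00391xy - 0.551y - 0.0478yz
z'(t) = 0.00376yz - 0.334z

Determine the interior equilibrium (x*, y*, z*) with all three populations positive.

From dz/dt = 0: 0.00376y* = 0.334, so y* = 88.8.
From dx/dt = 0: 1.12(1 - x*/797) = 0.0101·88.8, giving x* = 797·(1 - 0.801) = 159.
From dy/dt = 0: 0.00391·159 - 0.551 = 0.0478z*, so z* = 0.069/0.0478 = 1.44.

x* ≈ 159, y* ≈ 88.8, z* ≈ 1.44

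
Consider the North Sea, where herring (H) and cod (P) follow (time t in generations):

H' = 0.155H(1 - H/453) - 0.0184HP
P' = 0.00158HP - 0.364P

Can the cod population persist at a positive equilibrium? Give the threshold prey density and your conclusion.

The predator equation gives dP/dt > 0 only when H > 0.364/0.00158 = 230.
Without the predator, H → K = 453. Since 453 > 230, the predator can invade and persist.

Threshold H = 230; K > 230, so yes, the predator persists.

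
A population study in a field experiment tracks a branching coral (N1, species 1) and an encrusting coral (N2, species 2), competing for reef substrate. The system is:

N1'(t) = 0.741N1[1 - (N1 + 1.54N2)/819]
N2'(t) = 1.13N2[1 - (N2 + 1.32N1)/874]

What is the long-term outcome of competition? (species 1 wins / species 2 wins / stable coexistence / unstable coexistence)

unstable coexistence (outcome depends on initial conditions)

Compare the nullcline intercepts: K1/α12 = 819/1.54 = 532 < K2 = 874; K2/α21 = 874/1.32 = 662 < K1 = 819.
Since both are reversed, neither can invade when rare; the interior point is a saddle.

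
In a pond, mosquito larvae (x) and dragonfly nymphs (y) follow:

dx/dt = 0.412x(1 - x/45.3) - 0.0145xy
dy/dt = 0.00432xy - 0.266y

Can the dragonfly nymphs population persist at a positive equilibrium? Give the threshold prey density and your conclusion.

Threshold x = 61.6; K < 61.6, so no, the predator goes extinct.

The predator equation gives dy/dt > 0 only when x > 0.266/0.00432 = 61.6.
Without the predator, x → K = 45.3. Since 45.3 < 61.6, the predator cannot invade.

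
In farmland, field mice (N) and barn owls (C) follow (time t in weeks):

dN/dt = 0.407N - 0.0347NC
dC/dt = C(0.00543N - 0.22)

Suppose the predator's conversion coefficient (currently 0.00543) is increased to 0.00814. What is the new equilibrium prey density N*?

N* ≈ 27

At the interior fixed point, setting dC/dt = 0 with C > 0 fixes N* = (predator death rate)/(NC coefficient) — independent of the other coefficients.
With the change, N* = 0.22/0.00814 = 27; it falls from 40.5.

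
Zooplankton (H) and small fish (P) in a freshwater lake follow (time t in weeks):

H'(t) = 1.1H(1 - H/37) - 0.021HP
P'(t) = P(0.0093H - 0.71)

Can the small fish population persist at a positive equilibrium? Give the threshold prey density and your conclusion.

The predator equation gives dP/dt > 0 only when H > 0.71/0.0093 = 76.3.
Without the predator, H → K = 37. Since 37 < 76.3, the predator cannot invade.

Threshold H = 76.3; K < 76.3, so no, the predator goes extinct.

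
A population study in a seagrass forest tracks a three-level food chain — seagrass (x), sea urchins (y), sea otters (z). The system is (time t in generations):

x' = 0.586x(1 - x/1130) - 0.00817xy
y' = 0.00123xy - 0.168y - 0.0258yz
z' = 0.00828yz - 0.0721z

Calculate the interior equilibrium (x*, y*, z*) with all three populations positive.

From dz/dt = 0: 0.00828y* = 0.0721, so y* = 8.71.
From dx/dt = 0: 0.586(1 - x*/1130) = 0.00817·8.71, giving x* = 1130·(1 - 0.121) = 993.
From dy/dt = 0: 0.00123·993 - 0.168 = 0.0258z*, so z* = 1.05/0.0258 = 40.8.

x* ≈ 993, y* ≈ 8.71, z* ≈ 40.8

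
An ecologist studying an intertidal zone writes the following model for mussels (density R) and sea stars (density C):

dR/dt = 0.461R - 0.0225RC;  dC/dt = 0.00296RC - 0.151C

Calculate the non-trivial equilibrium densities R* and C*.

R* ≈ 51, C* ≈ 20.5

Set dC/dt = 0 with C > 0: 0.00296R - 0.151 = 0, so R* = 0.151/0.00296 = 51.
Set dR/dt = 0 with R > 0: 0.461 - 0.0225C = 0, so C* = 0.461/0.0225 = 20.5.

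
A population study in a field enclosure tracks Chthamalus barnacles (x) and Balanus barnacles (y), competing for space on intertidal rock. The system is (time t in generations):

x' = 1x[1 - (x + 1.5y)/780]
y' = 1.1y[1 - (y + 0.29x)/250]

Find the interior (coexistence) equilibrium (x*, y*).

x* ≈ 717, y* ≈ 42.1

Setting both brackets to zero gives the nullclines x + 1.5y = 780 and 0.29x + y = 250.
Substituting y = 250 - 0.29x into the first: x(1 - 1.5·0.29) = 780 - 1.5·250.
So x* = 405/0.565 = 717, and then y* = 250 - 0.29·717 = 42.1.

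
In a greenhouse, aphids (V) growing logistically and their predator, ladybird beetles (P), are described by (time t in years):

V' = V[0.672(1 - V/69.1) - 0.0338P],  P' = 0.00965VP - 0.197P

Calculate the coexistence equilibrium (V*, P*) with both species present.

V* ≈ 20.4, P* ≈ 14

From dP/dt = 0 with P > 0: 0.00965V* = 0.197, so V* = 20.4.
Substitute into dV/dt = 0: 0.672(1 - 20.4/69.1) = 0.0338P*.
The bracket is 0.705, giving P* = 0.473/0.0338 = 14.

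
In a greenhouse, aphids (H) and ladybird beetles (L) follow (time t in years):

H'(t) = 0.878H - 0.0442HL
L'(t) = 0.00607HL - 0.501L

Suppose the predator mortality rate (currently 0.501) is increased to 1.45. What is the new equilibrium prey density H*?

At the interior fixed point, setting dL/dt = 0 with L > 0 fixes H* = (predator death rate)/(HL coefficient) — independent of the other coefficients.
With the change, H* = 1.45/0.00607 = 239; it rises from 82.5.

H* ≈ 239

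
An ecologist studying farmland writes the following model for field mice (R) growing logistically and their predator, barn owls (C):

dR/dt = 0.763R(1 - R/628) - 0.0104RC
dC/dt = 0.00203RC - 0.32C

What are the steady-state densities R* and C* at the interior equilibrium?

From dC/dt = 0 with C > 0: 0.00203R* = 0.32, so R* = 158.
Substitute into dR/dt = 0: 0.763(1 - 158/628) = 0.0104C*.
The bracket is 0.749, giving C* = 0.571/0.0104 = 54.9.

R* ≈ 158, C* ≈ 54.9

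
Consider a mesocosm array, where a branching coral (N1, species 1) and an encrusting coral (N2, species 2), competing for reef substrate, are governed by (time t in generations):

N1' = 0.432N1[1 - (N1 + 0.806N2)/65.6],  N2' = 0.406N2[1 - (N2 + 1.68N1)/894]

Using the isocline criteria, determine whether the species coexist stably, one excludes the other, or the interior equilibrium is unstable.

species 2 excludes species 1

Compare the nullcline intercepts: K1/α12 = 65.6/0.806 = 81.4 < K2 = 894; K2/α21 = 894/1.68 = 532 > K1 = 65.6.
Since the inequalities point opposite ways, species 2 can invade but species 1 cannot.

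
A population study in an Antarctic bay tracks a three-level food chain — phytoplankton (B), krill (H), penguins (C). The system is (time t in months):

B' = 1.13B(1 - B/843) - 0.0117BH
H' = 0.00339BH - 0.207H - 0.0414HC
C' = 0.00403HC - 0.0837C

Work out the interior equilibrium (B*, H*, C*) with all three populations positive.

B* ≈ 662, H* ≈ 20.8, C* ≈ 49.2

From dC/dt = 0: 0.00403H* = 0.0837, so H* = 20.8.
From dB/dt = 0: 1.13(1 - B*/843) = 0.0117·20.8, giving B* = 843·(1 - 0.215) = 662.
From dH/dt = 0: 0.00339·662 - 0.207 = 0.0414C*, so C* = 2.04/0.0414 = 49.2.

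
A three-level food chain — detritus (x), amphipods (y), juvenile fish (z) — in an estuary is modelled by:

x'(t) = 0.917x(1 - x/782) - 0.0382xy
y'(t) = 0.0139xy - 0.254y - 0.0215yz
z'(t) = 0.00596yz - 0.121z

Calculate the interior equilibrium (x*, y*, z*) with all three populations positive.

From dz/dt = 0: 0.00596y* = 0.121, so y* = 20.3.
From dx/dt = 0: 0.917(1 - x*/782) = 0.0382·20.3, giving x* = 782·(1 - 0.846) = 121.
From dy/dt = 0: 0.0139·121 - 0.254 = 0.0215z*, so z* = 1.42/0.0215 = 66.2.

x* ≈ 121, y* ≈ 20.3, z* ≈ 66.2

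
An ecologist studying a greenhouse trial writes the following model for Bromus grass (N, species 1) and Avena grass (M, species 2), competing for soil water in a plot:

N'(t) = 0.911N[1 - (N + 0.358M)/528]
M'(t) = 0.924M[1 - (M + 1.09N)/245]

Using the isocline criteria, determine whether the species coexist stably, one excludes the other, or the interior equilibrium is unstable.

species 1 excludes species 2

Compare the nullcline intercepts: K1/α12 = 528/0.358 = 1470 > K2 = 245; K2/α21 = 245/1.09 = 225 < K1 = 528.
Since the inequalities point opposite ways, species 1 can invade but species 2 cannot.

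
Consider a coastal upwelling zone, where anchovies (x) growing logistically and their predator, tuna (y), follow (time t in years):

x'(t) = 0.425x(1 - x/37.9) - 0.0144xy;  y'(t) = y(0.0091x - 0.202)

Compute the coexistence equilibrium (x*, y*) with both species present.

From dy/dt = 0 with y > 0: 0.0091x* = 0.202, so x* = 22.2.
Substitute into dx/dt = 0: 0.425(1 - 22.2/37.9) = 0.0144y*.
The bracket is 0.414, giving y* = 0.176/0.0144 = 12.2.

x* ≈ 22.2, y* ≈ 12.2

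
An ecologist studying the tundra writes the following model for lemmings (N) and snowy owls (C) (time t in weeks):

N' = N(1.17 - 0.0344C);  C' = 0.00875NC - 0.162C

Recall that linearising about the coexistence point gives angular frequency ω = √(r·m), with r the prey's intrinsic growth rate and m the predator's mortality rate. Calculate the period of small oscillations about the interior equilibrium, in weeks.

T ≈ 14.4 weeks

Here r = 1.17 and m = 0.162, so r·m = 0.19.
ω = √0.19 = 0.435 per week, hence T = 2π/ω ≈ 14.4 weeks.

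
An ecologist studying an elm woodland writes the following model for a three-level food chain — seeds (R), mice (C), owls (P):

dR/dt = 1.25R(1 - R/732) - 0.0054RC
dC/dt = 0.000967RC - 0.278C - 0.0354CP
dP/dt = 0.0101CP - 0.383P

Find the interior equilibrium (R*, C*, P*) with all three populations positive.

R* ≈ 612, C* ≈ 37.9, P* ≈ 8.87

From dP/dt = 0: 0.0101C* = 0.383, so C* = 37.9.
From dR/dt = 0: 1.25(1 - R*/732) = 0.0054·37.9, giving R* = 732·(1 - 0.164) = 612.
From dC/dt = 0: 0.000967·612 - 0.278 = 0.0354P*, so P* = 0.314/0.0354 = 8.87.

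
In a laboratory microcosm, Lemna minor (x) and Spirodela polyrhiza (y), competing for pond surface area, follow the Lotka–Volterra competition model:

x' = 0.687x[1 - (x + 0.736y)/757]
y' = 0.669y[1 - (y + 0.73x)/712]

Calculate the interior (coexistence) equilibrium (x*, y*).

x* ≈ 503, y* ≈ 344

Setting both brackets to zero gives the nullclines x + 0.736y = 757 and 0.73x + y = 712.
Substituting y = 712 - 0.73x into the first: x(1 - 0.736·0.73) = 757 - 0.736·712.
So x* = 233/0.463 = 503, and then y* = 712 - 0.73·503 = 344.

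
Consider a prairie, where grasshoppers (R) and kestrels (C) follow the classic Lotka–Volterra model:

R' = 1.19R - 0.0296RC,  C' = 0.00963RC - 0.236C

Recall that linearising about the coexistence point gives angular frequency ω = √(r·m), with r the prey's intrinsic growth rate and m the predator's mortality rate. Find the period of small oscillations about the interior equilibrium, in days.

T ≈ 11.9 days

Here r = 1.19 and m = 0.236, so r·m = 0.281.
ω = √0.281 = 0.53 per day, hence T = 2π/ω ≈ 11.9 days.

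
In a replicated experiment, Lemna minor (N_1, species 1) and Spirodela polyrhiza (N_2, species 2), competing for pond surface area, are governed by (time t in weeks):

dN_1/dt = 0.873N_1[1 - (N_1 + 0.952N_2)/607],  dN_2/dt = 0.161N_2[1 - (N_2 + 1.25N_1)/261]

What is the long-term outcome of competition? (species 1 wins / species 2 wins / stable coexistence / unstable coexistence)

species 1 excludes species 2

Compare the nullcline intercepts: K1/α12 = 607/0.952 = 638 > K2 = 261; K2/α21 = 261/1.25 = 209 < K1 = 607.
Since the inequalities point opposite ways, species 1 can invade but species 2 cannot.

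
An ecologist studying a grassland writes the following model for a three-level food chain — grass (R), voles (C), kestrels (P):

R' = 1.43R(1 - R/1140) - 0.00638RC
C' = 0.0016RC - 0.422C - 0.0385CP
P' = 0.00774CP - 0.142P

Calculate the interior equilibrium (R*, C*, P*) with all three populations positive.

R* ≈ 1050, C* ≈ 18.3, P* ≈ 32.5

From dP/dt = 0: 0.00774C* = 0.142, so C* = 18.3.
From dR/dt = 0: 1.43(1 - R*/1140) = 0.00638·18.3, giving R* = 1140·(1 - 0.0819) = 1050.
From dC/dt = 0: 0.0016·1050 - 0.422 = 0.0385P*, so P* = 1.25/0.0385 = 32.5.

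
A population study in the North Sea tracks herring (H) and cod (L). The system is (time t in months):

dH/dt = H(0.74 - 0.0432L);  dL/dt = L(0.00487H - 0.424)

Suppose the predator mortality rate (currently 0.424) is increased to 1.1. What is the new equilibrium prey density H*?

At the interior fixed point, setting dL/dt = 0 with L > 0 fixes H* = (predator death rate)/(HL coefficient) — independent of the other coefficients.
With the change, H* = 1.1/0.00487 = 226; it rises from 87.1.

H* ≈ 226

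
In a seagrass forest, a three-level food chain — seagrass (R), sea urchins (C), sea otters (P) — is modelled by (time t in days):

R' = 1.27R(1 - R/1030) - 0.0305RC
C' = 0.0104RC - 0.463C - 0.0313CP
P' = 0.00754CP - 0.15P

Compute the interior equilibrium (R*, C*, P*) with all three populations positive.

R* ≈ 538, C* ≈ 19.9, P* ≈ 164

From dP/dt = 0: 0.00754C* = 0.15, so C* = 19.9.
From dR/dt = 0: 1.27(1 - R*/1030) = 0.0305·19.9, giving R* = 1030·(1 - 0.478) = 538.
From dC/dt = 0: 0.0104·538 - 0.463 = 0.0313P*, so P* = 5.13/0.0313 = 164.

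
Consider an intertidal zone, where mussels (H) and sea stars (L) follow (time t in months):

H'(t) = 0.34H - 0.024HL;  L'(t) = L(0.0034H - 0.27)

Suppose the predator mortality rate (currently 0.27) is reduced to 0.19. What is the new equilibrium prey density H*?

H* ≈ 55.9

At the interior fixed point, setting dL/dt = 0 with L > 0 fixes H* = (predator death rate)/(HL coefficient) — independent of the other coefficients.
With the change, H* = 0.19/0.0034 = 55.9; it falls from 79.4.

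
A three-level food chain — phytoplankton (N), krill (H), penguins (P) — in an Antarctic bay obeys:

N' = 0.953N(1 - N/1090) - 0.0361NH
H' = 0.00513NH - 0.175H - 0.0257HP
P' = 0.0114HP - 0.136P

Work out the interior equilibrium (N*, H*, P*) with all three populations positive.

From dP/dt = 0: 0.0114H* = 0.136, so H* = 11.9.
From dN/dt = 0: 0.953(1 - N*/1090) = 0.0361·11.9, giving N* = 1090·(1 - 0.452) = 597.
From dH/dt = 0: 0.00513·597 - 0.175 = 0.0257P*, so P* = 2.89/0.0257 = 112.

N* ≈ 597, H* ≈ 11.9, P* ≈ 112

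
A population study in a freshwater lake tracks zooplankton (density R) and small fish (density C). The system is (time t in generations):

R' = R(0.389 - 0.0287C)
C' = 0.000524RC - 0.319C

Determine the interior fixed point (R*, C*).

Set dC/dt = 0 with C > 0: 0.000524R - 0.319 = 0, so R* = 0.319/0.000524 = 609.
Set dR/dt = 0 with R > 0: 0.389 - 0.0287C = 0, so C* = 0.389/0.0287 = 13.6.

R* ≈ 609, C* ≈ 13.6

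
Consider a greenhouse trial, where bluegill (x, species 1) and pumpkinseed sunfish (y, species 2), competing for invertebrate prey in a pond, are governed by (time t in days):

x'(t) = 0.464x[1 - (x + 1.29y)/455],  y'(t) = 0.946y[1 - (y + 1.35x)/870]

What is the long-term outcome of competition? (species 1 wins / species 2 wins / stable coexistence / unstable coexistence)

Compare the nullcline intercepts: K1/α12 = 455/1.29 = 353 < K2 = 870; K2/α21 = 870/1.35 = 644 > K1 = 455.
Since the inequalities point opposite ways, species 2 can invade but species 1 cannot.

species 2 excludes species 1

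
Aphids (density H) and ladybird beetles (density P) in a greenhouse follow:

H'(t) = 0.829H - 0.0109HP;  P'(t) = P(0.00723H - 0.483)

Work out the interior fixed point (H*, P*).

H* ≈ 66.8, P* ≈ 76.1

Set dP/dt = 0 with P > 0: 0.00723H - 0.483 = 0, so H* = 0.483/0.00723 = 66.8.
Set dH/dt = 0 with H > 0: 0.829 - 0.0109P = 0, so P* = 0.829/0.0109 = 76.1.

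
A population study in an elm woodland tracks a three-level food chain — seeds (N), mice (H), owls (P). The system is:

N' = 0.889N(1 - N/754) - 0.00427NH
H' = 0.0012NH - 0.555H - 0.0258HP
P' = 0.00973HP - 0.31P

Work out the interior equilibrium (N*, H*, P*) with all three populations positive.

N* ≈ 639, H* ≈ 31.9, P* ≈ 8.19

From dP/dt = 0: 0.00973H* = 0.31, so H* = 31.9.
From dN/dt = 0: 0.889(1 - N*/754) = 0.00427·31.9, giving N* = 754·(1 - 0.153) = 639.
From dH/dt = 0: 0.0012·639 - 0.555 = 0.0258P*, so P* = 0.211/0.0258 = 8.19.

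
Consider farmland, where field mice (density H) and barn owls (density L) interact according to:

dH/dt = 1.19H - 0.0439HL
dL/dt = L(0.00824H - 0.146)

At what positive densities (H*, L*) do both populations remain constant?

H* ≈ 17.7, L* ≈ 27.1

Set dL/dt = 0 with L > 0: 0.00824H - 0.146 = 0, so H* = 0.146/0.00824 = 17.7.
Set dH/dt = 0 with H > 0: 1.19 - 0.0439L = 0, so L* = 1.19/0.0439 = 27.1.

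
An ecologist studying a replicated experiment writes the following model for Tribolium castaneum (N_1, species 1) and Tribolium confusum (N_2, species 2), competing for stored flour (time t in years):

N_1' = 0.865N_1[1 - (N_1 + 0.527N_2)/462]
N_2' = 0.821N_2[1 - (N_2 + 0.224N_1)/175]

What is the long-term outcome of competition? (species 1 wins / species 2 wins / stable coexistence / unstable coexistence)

stable coexistence

Compare the nullcline intercepts: K1/α12 = 462/0.527 = 877 > K2 = 175; K2/α21 = 175/0.224 = 781 > K1 = 462.
Since both inequalities hold, each species can invade when rare, so the interior equilibrium is stable.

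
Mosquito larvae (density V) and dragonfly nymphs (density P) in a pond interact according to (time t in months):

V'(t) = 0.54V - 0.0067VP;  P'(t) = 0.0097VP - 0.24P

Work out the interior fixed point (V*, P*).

V* ≈ 24.7, P* ≈ 80.6

Set dP/dt = 0 with P > 0: 0.0097V - 0.24 = 0, so V* = 0.24/0.0097 = 24.7.
Set dV/dt = 0 with V > 0: 0.54 - 0.0067P = 0, so P* = 0.54/0.0067 = 80.6.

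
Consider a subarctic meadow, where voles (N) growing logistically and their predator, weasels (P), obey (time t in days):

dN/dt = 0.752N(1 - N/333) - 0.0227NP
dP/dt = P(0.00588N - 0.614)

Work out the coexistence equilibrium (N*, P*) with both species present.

From dP/dt = 0 with P > 0: 0.00588N* = 0.614, so N* = 104.
Substitute into dN/dt = 0: 0.752(1 - 104/333) = 0.0227P*.
The bracket is 0.686, giving P* = 0.516/0.0227 = 22.7.

N* ≈ 104, P* ≈ 22.7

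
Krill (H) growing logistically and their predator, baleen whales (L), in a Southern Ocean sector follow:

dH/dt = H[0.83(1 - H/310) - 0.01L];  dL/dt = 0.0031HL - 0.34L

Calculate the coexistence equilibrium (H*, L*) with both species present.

H* ≈ 110, L* ≈ 53.6

From dL/dt = 0 with L > 0: 0.0031H* = 0.34, so H* = 110.
Substitute into dH/dt = 0: 0.83(1 - 110/310) = 0.01L*.
The bracket is 0.646, giving L* = 0.536/0.01 = 53.6.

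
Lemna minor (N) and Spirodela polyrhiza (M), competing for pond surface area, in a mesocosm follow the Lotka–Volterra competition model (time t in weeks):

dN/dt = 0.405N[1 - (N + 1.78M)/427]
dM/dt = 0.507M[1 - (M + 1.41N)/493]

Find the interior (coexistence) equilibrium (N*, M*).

Setting both brackets to zero gives the nullclines N + 1.78M = 427 and 1.41N + M = 493.
Substituting M = 493 - 1.41N into the first: N(1 - 1.78·1.41) = 427 - 1.78·493.
So N* = -451/-1.51 = 298, and then M* = 493 - 1.41·298 = 72.2.

N* ≈ 298, M* ≈ 72.2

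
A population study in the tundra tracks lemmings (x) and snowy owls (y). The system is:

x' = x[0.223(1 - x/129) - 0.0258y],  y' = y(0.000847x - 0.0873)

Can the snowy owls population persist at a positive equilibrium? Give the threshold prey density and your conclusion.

The predator equation gives dy/dt > 0 only when x > 0.0873/0.000847 = 103.
Without the predator, x → K = 129. Since 129 > 103, the predator can invade and persist.

Threshold x = 103; K > 103, so yes, the predator persists.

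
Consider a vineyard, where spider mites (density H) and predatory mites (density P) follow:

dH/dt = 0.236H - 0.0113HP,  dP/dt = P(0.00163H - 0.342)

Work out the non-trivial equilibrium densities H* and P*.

Set dP/dt = 0 with P > 0: 0.00163H - 0.342 = 0, so H* = 0.342/0.00163 = 210.
Set dH/dt = 0 with H > 0: 0.236 - 0.0113P = 0, so P* = 0.236/0.0113 = 20.9.

H* ≈ 210, P* ≈ 20.9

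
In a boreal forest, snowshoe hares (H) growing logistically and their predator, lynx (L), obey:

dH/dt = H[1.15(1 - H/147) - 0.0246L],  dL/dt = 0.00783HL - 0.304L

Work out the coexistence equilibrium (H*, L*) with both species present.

From dL/dt = 0 with L > 0: 0.00783H* = 0.304, so H* = 38.8.
Substitute into dH/dt = 0: 1.15(1 - 38.8/147) = 0.0246L*.
The bracket is 0.736, giving L* = 0.846/0.0246 = 34.4.

H* ≈ 38.8, L* ≈ 34.4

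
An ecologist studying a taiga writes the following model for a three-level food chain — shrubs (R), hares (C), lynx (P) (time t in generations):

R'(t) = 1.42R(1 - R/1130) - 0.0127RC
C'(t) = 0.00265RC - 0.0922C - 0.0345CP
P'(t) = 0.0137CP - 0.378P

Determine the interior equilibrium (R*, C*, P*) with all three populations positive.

From dP/dt = 0: 0.0137C* = 0.378, so C* = 27.6.
From dR/dt = 0: 1.42(1 - R*/1130) = 0.0127·27.6, giving R* = 1130·(1 - 0.247) = 851.
From dC/dt = 0: 0.00265·851 - 0.0922 = 0.0345P*, so P* = 2.16/0.0345 = 62.7.

R* ≈ 851, C* ≈ 27.6, P* ≈ 62.7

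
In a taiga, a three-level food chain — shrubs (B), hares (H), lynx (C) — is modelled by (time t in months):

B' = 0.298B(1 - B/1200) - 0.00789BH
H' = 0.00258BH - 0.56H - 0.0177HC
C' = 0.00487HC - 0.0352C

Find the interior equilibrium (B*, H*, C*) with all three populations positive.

B* ≈ 970, H* ≈ 7.23, C* ≈ 110

From dC/dt = 0: 0.00487H* = 0.0352, so H* = 7.23.
From dB/dt = 0: 0.298(1 - B*/1200) = 0.00789·7.23, giving B* = 1200·(1 - 0.191) = 970.
From dH/dt = 0: 0.00258·970 - 0.56 = 0.0177C*, so C* = 1.94/0.0177 = 110.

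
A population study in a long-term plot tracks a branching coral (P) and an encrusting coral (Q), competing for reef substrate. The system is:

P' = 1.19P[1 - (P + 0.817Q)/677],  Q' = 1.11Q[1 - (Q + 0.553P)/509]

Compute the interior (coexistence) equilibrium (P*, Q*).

P* ≈ 476, Q* ≈ 246

Setting both brackets to zero gives the nullclines P + 0.817Q = 677 and 0.553P + Q = 509.
Substituting Q = 509 - 0.553P into the first: P(1 - 0.817·0.553) = 677 - 0.817·509.
So P* = 261/0.548 = 476, and then Q* = 509 - 0.553·476 = 246.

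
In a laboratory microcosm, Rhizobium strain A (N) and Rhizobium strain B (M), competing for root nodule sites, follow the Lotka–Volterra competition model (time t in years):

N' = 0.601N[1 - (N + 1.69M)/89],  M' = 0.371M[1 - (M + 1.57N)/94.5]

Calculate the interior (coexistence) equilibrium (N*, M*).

Setting both brackets to zero gives the nullclines N + 1.69M = 89 and 1.57N + M = 94.5.
Substituting M = 94.5 - 1.57N into the first: N(1 - 1.69·1.57) = 89 - 1.69·94.5.
So N* = -70.7/-1.65 = 42.8, and then M* = 94.5 - 1.57·42.8 = 27.4.

N* ≈ 42.8, M* ≈ 27.4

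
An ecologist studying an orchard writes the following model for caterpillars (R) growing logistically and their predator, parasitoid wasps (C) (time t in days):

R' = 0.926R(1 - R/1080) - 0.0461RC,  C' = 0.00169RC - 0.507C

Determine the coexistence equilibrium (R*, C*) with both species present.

R* ≈ 300, C* ≈ 14.5

From dC/dt = 0 with C > 0: 0.00169R* = 0.507, so R* = 300.
Substitute into dR/dt = 0: 0.926(1 - 300/1080) = 0.0461C*.
The bracket is 0.722, giving C* = 0.669/0.0461 = 14.5.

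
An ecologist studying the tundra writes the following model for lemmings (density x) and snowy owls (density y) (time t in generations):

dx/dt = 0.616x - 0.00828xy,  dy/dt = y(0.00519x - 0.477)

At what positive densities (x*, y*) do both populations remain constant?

x* ≈ 91.9, y* ≈ 74.4

Set dy/dt = 0 with y > 0: 0.00519x - 0.477 = 0, so x* = 0.477/0.00519 = 91.9.
Set dx/dt = 0 with x > 0: 0.616 - 0.00828y = 0, so y* = 0.616/0.00828 = 74.4.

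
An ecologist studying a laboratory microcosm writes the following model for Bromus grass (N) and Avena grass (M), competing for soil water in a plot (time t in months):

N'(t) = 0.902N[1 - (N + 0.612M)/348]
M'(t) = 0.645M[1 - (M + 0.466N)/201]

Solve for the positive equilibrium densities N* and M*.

N* ≈ 315, M* ≈ 54.3

Setting both brackets to zero gives the nullclines N + 0.612M = 348 and 0.466N + M = 201.
Substituting M = 201 - 0.466N into the first: N(1 - 0.612·0.466) = 348 - 0.612·201.
So N* = 225/0.715 = 315, and then M* = 201 - 0.466·315 = 54.3.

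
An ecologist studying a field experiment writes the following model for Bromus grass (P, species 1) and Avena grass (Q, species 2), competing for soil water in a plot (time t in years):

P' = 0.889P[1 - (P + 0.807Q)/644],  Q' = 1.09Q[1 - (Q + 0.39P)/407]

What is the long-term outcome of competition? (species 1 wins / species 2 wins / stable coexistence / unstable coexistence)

stable coexistence

Compare the nullcline intercepts: K1/α12 = 644/0.807 = 798 > K2 = 407; K2/α21 = 407/0.39 = 1040 > K1 = 644.
Since both inequalities hold, each species can invade when rare, so the interior equilibrium is stable.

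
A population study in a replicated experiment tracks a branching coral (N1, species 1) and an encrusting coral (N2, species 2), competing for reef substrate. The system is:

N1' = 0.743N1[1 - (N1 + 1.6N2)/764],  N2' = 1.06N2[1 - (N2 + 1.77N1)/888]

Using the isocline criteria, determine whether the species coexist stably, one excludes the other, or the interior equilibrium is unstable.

unstable coexistence (outcome depends on initial conditions)

Compare the nullcline intercepts: K1/α12 = 764/1.6 = 478 < K2 = 888; K2/α21 = 888/1.77 = 502 < K1 = 764.
Since both are reversed, neither can invade when rare; the interior point is a saddle.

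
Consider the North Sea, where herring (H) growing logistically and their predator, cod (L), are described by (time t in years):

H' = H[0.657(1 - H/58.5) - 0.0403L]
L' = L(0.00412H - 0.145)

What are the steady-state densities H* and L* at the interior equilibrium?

H* ≈ 35.2, L* ≈ 6.49

From dL/dt = 0 with L > 0: 0.00412H* = 0.145, so H* = 35.2.
Substitute into dH/dt = 0: 0.657(1 - 35.2/58.5) = 0.0403L*.
The bracket is 0.398, giving L* = 0.262/0.0403 = 6.49.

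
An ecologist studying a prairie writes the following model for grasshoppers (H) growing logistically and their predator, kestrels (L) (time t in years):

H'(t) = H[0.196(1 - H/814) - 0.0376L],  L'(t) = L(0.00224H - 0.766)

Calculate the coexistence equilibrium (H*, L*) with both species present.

H* ≈ 342, L* ≈ 3.02

From dL/dt = 0 with L > 0: 0.00224H* = 0.766, so H* = 342.
Substitute into dH/dt = 0: 0.196(1 - 342/814) = 0.0376L*.
The bracket is 0.58, giving L* = 0.114/0.0376 = 3.02.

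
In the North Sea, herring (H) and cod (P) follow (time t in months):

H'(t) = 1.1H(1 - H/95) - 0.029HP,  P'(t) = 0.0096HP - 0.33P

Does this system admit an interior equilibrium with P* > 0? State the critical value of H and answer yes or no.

The predator equation gives dP/dt > 0 only when H > 0.33/0.0096 = 34.4.
Without the predator, H → K = 95. Since 95 > 34.4, the predator can invade and persist.

Threshold H = 34.4; K > 34.4, so yes, the predator persists.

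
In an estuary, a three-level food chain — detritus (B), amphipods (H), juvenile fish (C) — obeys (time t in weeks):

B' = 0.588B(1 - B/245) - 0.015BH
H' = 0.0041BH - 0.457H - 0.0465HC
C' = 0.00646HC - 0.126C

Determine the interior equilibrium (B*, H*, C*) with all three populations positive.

From dC/dt = 0: 0.00646H* = 0.126, so H* = 19.5.
From dB/dt = 0: 0.588(1 - B*/245) = 0.015·19.5, giving B* = 245·(1 - 0.498) = 123.
From dH/dt = 0: 0.0041·123 - 0.457 = 0.0465C*, so C* = 0.0477/0.0465 = 1.03.

B* ≈ 123, H* ≈ 19.5, C* ≈ 1.03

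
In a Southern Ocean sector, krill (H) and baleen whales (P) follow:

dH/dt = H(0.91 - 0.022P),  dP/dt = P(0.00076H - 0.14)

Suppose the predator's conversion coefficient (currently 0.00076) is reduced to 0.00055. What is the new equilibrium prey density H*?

H* ≈ 255

At the interior fixed point, setting dP/dt = 0 with P > 0 fixes H* = (predator death rate)/(HP coefficient) — independent of the other coefficients.
With the change, H* = 0.14/0.00055 = 255; it rises from 184.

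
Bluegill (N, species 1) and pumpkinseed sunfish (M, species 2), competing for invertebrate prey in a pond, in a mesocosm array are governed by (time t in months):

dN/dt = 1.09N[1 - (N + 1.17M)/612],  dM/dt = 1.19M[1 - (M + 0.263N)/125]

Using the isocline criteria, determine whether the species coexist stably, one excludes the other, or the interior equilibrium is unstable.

Compare the nullcline intercepts: K1/α12 = 612/1.17 = 523 > K2 = 125; K2/α21 = 125/0.263 = 475 < K1 = 612.
Since the inequalities point opposite ways, species 1 can invade but species 2 cannot.

species 1 excludes species 2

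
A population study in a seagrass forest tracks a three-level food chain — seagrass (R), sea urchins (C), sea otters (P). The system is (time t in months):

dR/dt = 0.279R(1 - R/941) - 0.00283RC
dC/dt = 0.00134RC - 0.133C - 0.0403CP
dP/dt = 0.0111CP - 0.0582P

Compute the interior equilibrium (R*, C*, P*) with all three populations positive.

R* ≈ 891, C* ≈ 5.24, P* ≈ 26.3

From dP/dt = 0: 0.0111C* = 0.0582, so C* = 5.24.
From dR/dt = 0: 0.279(1 - R*/941) = 0.00283·5.24, giving R* = 941·(1 - 0.0532) = 891.
From dC/dt = 0: 0.00134·891 - 0.133 = 0.0403P*, so P* = 1.06/0.0403 = 26.3.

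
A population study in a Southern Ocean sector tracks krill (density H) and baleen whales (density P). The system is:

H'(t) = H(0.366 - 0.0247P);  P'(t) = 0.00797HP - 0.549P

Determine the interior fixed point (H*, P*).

Set dP/dt = 0 with P > 0: 0.00797H - 0.549 = 0, so H* = 0.549/0.00797 = 68.9.
Set dH/dt = 0 with H > 0: 0.366 - 0.0247P = 0, so P* = 0.366/0.0247 = 14.8.

H* ≈ 68.9, P* ≈ 14.8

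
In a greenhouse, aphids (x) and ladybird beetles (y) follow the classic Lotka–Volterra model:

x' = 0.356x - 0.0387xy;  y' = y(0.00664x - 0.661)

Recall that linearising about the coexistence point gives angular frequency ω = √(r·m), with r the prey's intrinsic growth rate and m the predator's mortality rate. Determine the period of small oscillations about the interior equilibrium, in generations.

Here r = 0.356 and m = 0.661, so r·m = 0.235.
ω = √0.235 = 0.485 per generation, hence T = 2π/ω ≈ 13 generations.

T ≈ 13 generations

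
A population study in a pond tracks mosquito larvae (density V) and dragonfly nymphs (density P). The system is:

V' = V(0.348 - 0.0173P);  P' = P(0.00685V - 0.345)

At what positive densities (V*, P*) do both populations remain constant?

Set dP/dt = 0 with P > 0: 0.00685V - 0.345 = 0, so V* = 0.345/0.00685 = 50.4.
Set dV/dt = 0 with V > 0: 0.348 - 0.0173P = 0, so P* = 0.348/0.0173 = 20.1.

V* ≈ 50.4, P* ≈ 20.1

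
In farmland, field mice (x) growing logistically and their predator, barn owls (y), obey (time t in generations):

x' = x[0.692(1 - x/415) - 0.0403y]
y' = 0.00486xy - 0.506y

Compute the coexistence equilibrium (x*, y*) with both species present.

From dy/dt = 0 with y > 0: 0.00486x* = 0.506, so x* = 104.
Substitute into dx/dt = 0: 0.692(1 - 104/415) = 0.0403y*.
The bracket is 0.749, giving y* = 0.518/0.0403 = 12.9.

x* ≈ 104, y* ≈ 12.9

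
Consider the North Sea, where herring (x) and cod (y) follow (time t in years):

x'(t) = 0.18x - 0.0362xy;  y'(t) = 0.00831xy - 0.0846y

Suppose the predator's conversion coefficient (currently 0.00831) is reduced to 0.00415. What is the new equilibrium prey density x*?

x* ≈ 20.4

At the interior fixed point, setting dy/dt = 0 with y > 0 fixes x* = (predator death rate)/(xy coefficient) — independent of the other coefficients.
With the change, x* = 0.0846/0.00415 = 20.4; it rises from 10.2.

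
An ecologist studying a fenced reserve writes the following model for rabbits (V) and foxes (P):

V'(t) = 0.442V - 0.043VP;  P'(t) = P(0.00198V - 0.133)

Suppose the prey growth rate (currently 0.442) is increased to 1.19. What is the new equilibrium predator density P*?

At the interior fixed point, setting dV/dt = 0 with V > 0 fixes P* = (prey growth rate)/(VP coefficient) — independent of the other coefficients.
With the change, P* = 1.19/0.043 = 27.7; it rises from 10.3.

P* ≈ 27.7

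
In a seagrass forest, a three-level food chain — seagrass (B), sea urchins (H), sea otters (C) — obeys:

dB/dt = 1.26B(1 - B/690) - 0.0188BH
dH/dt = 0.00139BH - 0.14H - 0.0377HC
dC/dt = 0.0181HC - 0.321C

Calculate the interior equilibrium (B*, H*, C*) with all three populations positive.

From dC/dt = 0: 0.0181H* = 0.321, so H* = 17.7.
From dB/dt = 0: 1.26(1 - B*/690) = 0.0188·17.7, giving B* = 690·(1 - 0.265) = 507.
From dH/dt = 0: 0.00139·507 - 0.14 = 0.0377C*, so C* = 0.565/0.0377 = 15.

B* ≈ 507, H* ≈ 17.7, C* ≈ 15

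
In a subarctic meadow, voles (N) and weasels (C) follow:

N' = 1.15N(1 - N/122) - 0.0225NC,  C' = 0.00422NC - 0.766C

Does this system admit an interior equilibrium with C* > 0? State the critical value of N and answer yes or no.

Threshold N = 182; K < 182, so no, the predator goes extinct.

The predator equation gives dC/dt > 0 only when N > 0.766/0.00422 = 182.
Without the predator, N → K = 122. Since 122 < 182, the predator cannot invade.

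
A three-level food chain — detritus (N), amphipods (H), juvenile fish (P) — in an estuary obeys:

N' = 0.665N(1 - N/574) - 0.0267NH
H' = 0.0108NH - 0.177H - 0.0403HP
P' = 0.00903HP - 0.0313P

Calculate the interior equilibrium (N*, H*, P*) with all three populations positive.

From dP/dt = 0: 0.00903H* = 0.0313, so H* = 3.47.
From dN/dt = 0: 0.665(1 - N*/574) = 0.0267·3.47, giving N* = 574·(1 - 0.139) = 494.
From dH/dt = 0: 0.0108·494 - 0.177 = 0.0403P*, so P* = 5.16/0.0403 = 128.

N* ≈ 494, H* ≈ 3.47, P* ≈ 128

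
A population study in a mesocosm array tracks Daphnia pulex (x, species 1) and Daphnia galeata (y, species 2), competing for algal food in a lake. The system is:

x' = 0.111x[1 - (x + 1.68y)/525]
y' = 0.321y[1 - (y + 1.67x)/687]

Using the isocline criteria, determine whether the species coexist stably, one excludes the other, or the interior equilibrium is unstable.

Compare the nullcline intercepts: K1/α12 = 525/1.68 = 312 < K2 = 687; K2/α21 = 687/1.67 = 411 < K1 = 525.
Since both are reversed, neither can invade when rare; the interior point is a saddle.

unstable coexistence (outcome depends on initial conditions)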